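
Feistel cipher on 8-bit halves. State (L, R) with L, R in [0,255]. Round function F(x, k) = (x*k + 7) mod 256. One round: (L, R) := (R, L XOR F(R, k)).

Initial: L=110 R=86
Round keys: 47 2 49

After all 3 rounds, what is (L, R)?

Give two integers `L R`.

Answer: 211 213

Derivation:
Round 1 (k=47): L=86 R=191
Round 2 (k=2): L=191 R=211
Round 3 (k=49): L=211 R=213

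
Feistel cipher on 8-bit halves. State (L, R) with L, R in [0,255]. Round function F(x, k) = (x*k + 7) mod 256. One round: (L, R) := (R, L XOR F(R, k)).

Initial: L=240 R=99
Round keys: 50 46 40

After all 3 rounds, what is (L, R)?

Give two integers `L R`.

Answer: 126 26

Derivation:
Round 1 (k=50): L=99 R=173
Round 2 (k=46): L=173 R=126
Round 3 (k=40): L=126 R=26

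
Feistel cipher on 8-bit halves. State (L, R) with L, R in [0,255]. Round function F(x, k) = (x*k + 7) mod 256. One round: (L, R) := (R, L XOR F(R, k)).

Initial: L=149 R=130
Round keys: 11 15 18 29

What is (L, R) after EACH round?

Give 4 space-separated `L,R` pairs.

Answer: 130,8 8,253 253,217 217,97

Derivation:
Round 1 (k=11): L=130 R=8
Round 2 (k=15): L=8 R=253
Round 3 (k=18): L=253 R=217
Round 4 (k=29): L=217 R=97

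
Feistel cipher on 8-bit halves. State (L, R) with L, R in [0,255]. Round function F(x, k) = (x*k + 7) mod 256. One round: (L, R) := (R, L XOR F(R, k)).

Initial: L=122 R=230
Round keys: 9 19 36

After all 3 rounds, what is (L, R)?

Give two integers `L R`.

Round 1 (k=9): L=230 R=103
Round 2 (k=19): L=103 R=74
Round 3 (k=36): L=74 R=8

Answer: 74 8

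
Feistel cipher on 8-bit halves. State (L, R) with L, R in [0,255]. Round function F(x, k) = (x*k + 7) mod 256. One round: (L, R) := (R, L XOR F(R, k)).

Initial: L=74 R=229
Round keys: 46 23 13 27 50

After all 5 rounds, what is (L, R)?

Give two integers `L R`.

Round 1 (k=46): L=229 R=103
Round 2 (k=23): L=103 R=173
Round 3 (k=13): L=173 R=183
Round 4 (k=27): L=183 R=249
Round 5 (k=50): L=249 R=30

Answer: 249 30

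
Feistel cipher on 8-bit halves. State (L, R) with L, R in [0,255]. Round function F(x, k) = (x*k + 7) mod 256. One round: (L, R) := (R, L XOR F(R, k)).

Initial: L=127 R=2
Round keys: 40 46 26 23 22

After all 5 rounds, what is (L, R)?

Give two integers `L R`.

Answer: 235 120

Derivation:
Round 1 (k=40): L=2 R=40
Round 2 (k=46): L=40 R=53
Round 3 (k=26): L=53 R=65
Round 4 (k=23): L=65 R=235
Round 5 (k=22): L=235 R=120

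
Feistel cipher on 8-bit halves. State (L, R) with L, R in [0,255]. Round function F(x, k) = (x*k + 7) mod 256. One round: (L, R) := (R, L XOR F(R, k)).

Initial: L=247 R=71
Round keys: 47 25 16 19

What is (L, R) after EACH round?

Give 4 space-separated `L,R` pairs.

Round 1 (k=47): L=71 R=231
Round 2 (k=25): L=231 R=209
Round 3 (k=16): L=209 R=240
Round 4 (k=19): L=240 R=6

Answer: 71,231 231,209 209,240 240,6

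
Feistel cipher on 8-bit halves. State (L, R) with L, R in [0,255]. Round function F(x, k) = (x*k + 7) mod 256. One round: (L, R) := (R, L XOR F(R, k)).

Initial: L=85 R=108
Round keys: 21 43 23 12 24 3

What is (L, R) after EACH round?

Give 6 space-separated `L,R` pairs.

Answer: 108,182 182,245 245,188 188,34 34,139 139,138

Derivation:
Round 1 (k=21): L=108 R=182
Round 2 (k=43): L=182 R=245
Round 3 (k=23): L=245 R=188
Round 4 (k=12): L=188 R=34
Round 5 (k=24): L=34 R=139
Round 6 (k=3): L=139 R=138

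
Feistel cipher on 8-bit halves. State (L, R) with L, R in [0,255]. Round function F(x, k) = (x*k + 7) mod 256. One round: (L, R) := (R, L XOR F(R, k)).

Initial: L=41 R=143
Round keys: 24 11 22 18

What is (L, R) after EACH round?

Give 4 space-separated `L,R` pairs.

Round 1 (k=24): L=143 R=70
Round 2 (k=11): L=70 R=134
Round 3 (k=22): L=134 R=205
Round 4 (k=18): L=205 R=247

Answer: 143,70 70,134 134,205 205,247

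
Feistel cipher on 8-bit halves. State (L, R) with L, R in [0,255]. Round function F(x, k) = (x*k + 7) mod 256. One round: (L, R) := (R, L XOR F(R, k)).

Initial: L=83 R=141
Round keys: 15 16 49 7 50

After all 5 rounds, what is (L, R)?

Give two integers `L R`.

Round 1 (k=15): L=141 R=25
Round 2 (k=16): L=25 R=26
Round 3 (k=49): L=26 R=24
Round 4 (k=7): L=24 R=181
Round 5 (k=50): L=181 R=121

Answer: 181 121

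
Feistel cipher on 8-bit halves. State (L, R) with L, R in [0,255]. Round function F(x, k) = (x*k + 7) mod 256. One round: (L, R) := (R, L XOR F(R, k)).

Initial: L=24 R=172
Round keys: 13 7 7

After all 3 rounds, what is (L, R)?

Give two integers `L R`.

Answer: 168 68

Derivation:
Round 1 (k=13): L=172 R=219
Round 2 (k=7): L=219 R=168
Round 3 (k=7): L=168 R=68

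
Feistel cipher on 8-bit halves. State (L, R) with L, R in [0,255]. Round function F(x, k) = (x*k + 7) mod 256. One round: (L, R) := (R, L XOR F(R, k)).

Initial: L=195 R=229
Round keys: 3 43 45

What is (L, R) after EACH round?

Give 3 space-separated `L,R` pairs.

Round 1 (k=3): L=229 R=117
Round 2 (k=43): L=117 R=75
Round 3 (k=45): L=75 R=67

Answer: 229,117 117,75 75,67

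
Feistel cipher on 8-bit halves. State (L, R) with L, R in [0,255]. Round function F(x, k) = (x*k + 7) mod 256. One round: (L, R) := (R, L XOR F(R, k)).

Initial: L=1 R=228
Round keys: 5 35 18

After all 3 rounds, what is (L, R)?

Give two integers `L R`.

Answer: 81 195

Derivation:
Round 1 (k=5): L=228 R=122
Round 2 (k=35): L=122 R=81
Round 3 (k=18): L=81 R=195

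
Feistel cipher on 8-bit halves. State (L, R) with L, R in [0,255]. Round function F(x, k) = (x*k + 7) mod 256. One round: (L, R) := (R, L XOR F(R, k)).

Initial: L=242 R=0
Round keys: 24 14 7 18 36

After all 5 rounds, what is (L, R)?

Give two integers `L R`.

Answer: 8 208

Derivation:
Round 1 (k=24): L=0 R=245
Round 2 (k=14): L=245 R=109
Round 3 (k=7): L=109 R=247
Round 4 (k=18): L=247 R=8
Round 5 (k=36): L=8 R=208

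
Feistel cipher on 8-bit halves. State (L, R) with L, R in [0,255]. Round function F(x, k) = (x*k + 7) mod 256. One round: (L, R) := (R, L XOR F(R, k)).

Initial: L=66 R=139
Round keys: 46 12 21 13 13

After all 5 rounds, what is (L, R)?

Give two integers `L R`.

Answer: 187 226

Derivation:
Round 1 (k=46): L=139 R=67
Round 2 (k=12): L=67 R=160
Round 3 (k=21): L=160 R=100
Round 4 (k=13): L=100 R=187
Round 5 (k=13): L=187 R=226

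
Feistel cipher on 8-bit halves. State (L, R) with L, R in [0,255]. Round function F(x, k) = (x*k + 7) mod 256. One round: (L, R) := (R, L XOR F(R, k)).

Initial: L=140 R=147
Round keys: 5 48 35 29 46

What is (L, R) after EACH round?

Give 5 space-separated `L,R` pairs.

Answer: 147,106 106,116 116,137 137,248 248,30

Derivation:
Round 1 (k=5): L=147 R=106
Round 2 (k=48): L=106 R=116
Round 3 (k=35): L=116 R=137
Round 4 (k=29): L=137 R=248
Round 5 (k=46): L=248 R=30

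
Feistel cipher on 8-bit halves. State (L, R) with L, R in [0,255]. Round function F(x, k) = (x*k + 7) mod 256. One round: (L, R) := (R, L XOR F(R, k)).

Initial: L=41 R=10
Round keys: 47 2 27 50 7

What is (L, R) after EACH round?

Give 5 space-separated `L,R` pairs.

Round 1 (k=47): L=10 R=244
Round 2 (k=2): L=244 R=229
Round 3 (k=27): L=229 R=218
Round 4 (k=50): L=218 R=126
Round 5 (k=7): L=126 R=163

Answer: 10,244 244,229 229,218 218,126 126,163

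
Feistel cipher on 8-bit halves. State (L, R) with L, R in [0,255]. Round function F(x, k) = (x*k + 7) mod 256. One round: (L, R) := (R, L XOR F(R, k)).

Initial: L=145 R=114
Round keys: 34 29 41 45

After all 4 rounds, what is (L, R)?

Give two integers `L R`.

Answer: 144 60

Derivation:
Round 1 (k=34): L=114 R=186
Round 2 (k=29): L=186 R=107
Round 3 (k=41): L=107 R=144
Round 4 (k=45): L=144 R=60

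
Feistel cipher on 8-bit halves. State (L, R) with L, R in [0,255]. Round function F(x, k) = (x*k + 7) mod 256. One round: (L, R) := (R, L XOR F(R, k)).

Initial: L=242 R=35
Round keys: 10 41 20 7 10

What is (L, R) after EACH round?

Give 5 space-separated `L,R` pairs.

Answer: 35,151 151,21 21,60 60,190 190,79

Derivation:
Round 1 (k=10): L=35 R=151
Round 2 (k=41): L=151 R=21
Round 3 (k=20): L=21 R=60
Round 4 (k=7): L=60 R=190
Round 5 (k=10): L=190 R=79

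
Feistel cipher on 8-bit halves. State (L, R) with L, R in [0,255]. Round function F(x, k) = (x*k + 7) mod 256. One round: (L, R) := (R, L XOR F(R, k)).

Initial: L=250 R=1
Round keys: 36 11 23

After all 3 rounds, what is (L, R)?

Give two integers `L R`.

Round 1 (k=36): L=1 R=209
Round 2 (k=11): L=209 R=3
Round 3 (k=23): L=3 R=157

Answer: 3 157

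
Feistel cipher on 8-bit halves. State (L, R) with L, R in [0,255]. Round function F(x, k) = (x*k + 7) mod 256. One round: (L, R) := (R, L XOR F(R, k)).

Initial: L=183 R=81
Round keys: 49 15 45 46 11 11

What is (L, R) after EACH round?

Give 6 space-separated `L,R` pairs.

Answer: 81,63 63,233 233,195 195,248 248,108 108,83

Derivation:
Round 1 (k=49): L=81 R=63
Round 2 (k=15): L=63 R=233
Round 3 (k=45): L=233 R=195
Round 4 (k=46): L=195 R=248
Round 5 (k=11): L=248 R=108
Round 6 (k=11): L=108 R=83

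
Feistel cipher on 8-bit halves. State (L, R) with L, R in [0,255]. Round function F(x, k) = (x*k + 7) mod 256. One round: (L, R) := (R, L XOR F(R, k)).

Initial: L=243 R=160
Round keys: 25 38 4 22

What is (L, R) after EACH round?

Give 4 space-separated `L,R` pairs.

Answer: 160,84 84,223 223,215 215,94

Derivation:
Round 1 (k=25): L=160 R=84
Round 2 (k=38): L=84 R=223
Round 3 (k=4): L=223 R=215
Round 4 (k=22): L=215 R=94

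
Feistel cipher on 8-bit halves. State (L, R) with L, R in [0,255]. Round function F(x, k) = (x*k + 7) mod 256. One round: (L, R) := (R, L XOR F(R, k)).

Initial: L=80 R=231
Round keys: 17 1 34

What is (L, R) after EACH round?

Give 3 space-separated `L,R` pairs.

Round 1 (k=17): L=231 R=14
Round 2 (k=1): L=14 R=242
Round 3 (k=34): L=242 R=37

Answer: 231,14 14,242 242,37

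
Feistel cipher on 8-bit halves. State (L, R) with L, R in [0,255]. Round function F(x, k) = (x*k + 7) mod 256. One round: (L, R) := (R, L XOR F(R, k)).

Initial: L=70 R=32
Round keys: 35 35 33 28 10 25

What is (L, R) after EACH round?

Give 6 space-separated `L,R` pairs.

Round 1 (k=35): L=32 R=33
Round 2 (k=35): L=33 R=170
Round 3 (k=33): L=170 R=208
Round 4 (k=28): L=208 R=109
Round 5 (k=10): L=109 R=153
Round 6 (k=25): L=153 R=149

Answer: 32,33 33,170 170,208 208,109 109,153 153,149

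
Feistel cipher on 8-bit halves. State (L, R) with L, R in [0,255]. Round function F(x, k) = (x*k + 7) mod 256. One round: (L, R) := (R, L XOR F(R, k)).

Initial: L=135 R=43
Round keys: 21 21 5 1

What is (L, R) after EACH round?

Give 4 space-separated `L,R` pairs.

Round 1 (k=21): L=43 R=9
Round 2 (k=21): L=9 R=239
Round 3 (k=5): L=239 R=187
Round 4 (k=1): L=187 R=45

Answer: 43,9 9,239 239,187 187,45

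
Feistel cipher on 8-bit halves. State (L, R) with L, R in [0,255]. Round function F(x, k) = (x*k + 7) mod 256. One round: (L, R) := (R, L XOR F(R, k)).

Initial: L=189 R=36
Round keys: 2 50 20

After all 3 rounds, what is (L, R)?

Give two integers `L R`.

Round 1 (k=2): L=36 R=242
Round 2 (k=50): L=242 R=111
Round 3 (k=20): L=111 R=65

Answer: 111 65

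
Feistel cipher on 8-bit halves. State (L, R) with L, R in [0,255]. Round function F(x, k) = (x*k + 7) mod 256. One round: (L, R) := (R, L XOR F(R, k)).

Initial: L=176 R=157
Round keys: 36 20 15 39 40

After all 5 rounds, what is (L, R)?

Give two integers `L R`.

Round 1 (k=36): L=157 R=171
Round 2 (k=20): L=171 R=254
Round 3 (k=15): L=254 R=66
Round 4 (k=39): L=66 R=235
Round 5 (k=40): L=235 R=253

Answer: 235 253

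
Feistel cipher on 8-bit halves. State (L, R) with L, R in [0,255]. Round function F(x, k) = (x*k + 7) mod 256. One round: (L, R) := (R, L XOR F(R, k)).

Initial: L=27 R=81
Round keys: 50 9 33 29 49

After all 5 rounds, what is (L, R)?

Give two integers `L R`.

Answer: 72 130

Derivation:
Round 1 (k=50): L=81 R=194
Round 2 (k=9): L=194 R=136
Round 3 (k=33): L=136 R=77
Round 4 (k=29): L=77 R=72
Round 5 (k=49): L=72 R=130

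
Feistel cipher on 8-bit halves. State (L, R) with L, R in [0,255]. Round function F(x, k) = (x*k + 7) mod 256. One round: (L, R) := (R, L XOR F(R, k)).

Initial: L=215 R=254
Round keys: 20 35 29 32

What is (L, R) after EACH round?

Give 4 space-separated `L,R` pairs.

Round 1 (k=20): L=254 R=8
Round 2 (k=35): L=8 R=225
Round 3 (k=29): L=225 R=140
Round 4 (k=32): L=140 R=102

Answer: 254,8 8,225 225,140 140,102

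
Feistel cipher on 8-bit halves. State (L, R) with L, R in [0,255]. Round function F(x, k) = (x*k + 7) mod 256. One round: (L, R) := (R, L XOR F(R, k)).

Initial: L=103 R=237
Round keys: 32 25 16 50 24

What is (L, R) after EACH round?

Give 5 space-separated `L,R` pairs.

Answer: 237,192 192,42 42,103 103,15 15,8

Derivation:
Round 1 (k=32): L=237 R=192
Round 2 (k=25): L=192 R=42
Round 3 (k=16): L=42 R=103
Round 4 (k=50): L=103 R=15
Round 5 (k=24): L=15 R=8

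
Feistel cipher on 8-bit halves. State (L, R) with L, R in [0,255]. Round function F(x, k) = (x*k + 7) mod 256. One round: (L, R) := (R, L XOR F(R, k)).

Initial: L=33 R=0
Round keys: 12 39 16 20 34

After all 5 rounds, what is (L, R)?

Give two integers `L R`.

Answer: 10 106

Derivation:
Round 1 (k=12): L=0 R=38
Round 2 (k=39): L=38 R=209
Round 3 (k=16): L=209 R=49
Round 4 (k=20): L=49 R=10
Round 5 (k=34): L=10 R=106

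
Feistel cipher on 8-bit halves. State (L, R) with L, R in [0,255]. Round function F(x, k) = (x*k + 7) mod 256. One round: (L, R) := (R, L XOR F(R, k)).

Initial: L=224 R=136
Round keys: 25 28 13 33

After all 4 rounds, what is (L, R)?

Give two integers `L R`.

Round 1 (k=25): L=136 R=175
Round 2 (k=28): L=175 R=163
Round 3 (k=13): L=163 R=225
Round 4 (k=33): L=225 R=171

Answer: 225 171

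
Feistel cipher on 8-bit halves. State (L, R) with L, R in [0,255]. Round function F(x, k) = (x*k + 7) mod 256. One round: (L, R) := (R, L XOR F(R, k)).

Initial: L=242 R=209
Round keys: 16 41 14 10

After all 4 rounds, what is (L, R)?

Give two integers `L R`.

Round 1 (k=16): L=209 R=229
Round 2 (k=41): L=229 R=101
Round 3 (k=14): L=101 R=104
Round 4 (k=10): L=104 R=114

Answer: 104 114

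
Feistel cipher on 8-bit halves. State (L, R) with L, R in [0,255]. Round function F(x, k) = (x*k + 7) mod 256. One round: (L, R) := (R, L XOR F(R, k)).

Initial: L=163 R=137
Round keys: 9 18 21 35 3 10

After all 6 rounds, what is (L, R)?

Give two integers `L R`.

Answer: 112 196

Derivation:
Round 1 (k=9): L=137 R=123
Round 2 (k=18): L=123 R=36
Round 3 (k=21): L=36 R=128
Round 4 (k=35): L=128 R=163
Round 5 (k=3): L=163 R=112
Round 6 (k=10): L=112 R=196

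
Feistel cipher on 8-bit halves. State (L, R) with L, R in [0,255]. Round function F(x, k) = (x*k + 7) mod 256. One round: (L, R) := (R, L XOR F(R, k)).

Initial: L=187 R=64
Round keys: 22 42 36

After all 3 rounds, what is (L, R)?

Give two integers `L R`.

Round 1 (k=22): L=64 R=60
Round 2 (k=42): L=60 R=159
Round 3 (k=36): L=159 R=95

Answer: 159 95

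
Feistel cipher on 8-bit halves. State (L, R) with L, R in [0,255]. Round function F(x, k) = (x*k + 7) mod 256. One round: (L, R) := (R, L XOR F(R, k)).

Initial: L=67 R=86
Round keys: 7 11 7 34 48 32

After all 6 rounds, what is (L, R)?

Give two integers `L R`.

Answer: 145 255

Derivation:
Round 1 (k=7): L=86 R=34
Round 2 (k=11): L=34 R=43
Round 3 (k=7): L=43 R=22
Round 4 (k=34): L=22 R=216
Round 5 (k=48): L=216 R=145
Round 6 (k=32): L=145 R=255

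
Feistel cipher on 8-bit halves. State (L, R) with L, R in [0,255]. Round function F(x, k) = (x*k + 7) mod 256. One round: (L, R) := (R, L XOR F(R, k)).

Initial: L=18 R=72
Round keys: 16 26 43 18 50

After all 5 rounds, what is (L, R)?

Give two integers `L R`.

Round 1 (k=16): L=72 R=149
Round 2 (k=26): L=149 R=97
Round 3 (k=43): L=97 R=199
Round 4 (k=18): L=199 R=100
Round 5 (k=50): L=100 R=72

Answer: 100 72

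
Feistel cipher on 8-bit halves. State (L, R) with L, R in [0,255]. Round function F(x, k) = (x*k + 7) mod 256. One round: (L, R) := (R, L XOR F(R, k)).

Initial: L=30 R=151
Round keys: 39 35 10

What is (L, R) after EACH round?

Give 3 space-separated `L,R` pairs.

Round 1 (k=39): L=151 R=22
Round 2 (k=35): L=22 R=158
Round 3 (k=10): L=158 R=37

Answer: 151,22 22,158 158,37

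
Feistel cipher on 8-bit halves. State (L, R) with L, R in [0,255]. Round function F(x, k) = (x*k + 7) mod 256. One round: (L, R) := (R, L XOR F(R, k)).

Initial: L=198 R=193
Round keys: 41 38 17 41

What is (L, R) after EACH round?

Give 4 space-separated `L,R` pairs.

Round 1 (k=41): L=193 R=54
Round 2 (k=38): L=54 R=202
Round 3 (k=17): L=202 R=71
Round 4 (k=41): L=71 R=172

Answer: 193,54 54,202 202,71 71,172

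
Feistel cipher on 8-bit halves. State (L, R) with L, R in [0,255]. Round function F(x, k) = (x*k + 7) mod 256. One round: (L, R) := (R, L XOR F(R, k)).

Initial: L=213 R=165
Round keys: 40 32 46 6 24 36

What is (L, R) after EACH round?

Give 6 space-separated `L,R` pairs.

Answer: 165,26 26,226 226,185 185,191 191,86 86,160

Derivation:
Round 1 (k=40): L=165 R=26
Round 2 (k=32): L=26 R=226
Round 3 (k=46): L=226 R=185
Round 4 (k=6): L=185 R=191
Round 5 (k=24): L=191 R=86
Round 6 (k=36): L=86 R=160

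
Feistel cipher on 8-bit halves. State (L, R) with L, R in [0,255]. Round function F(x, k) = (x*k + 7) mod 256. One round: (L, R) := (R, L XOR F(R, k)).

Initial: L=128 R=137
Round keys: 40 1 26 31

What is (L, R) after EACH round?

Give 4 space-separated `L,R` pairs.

Round 1 (k=40): L=137 R=239
Round 2 (k=1): L=239 R=127
Round 3 (k=26): L=127 R=2
Round 4 (k=31): L=2 R=58

Answer: 137,239 239,127 127,2 2,58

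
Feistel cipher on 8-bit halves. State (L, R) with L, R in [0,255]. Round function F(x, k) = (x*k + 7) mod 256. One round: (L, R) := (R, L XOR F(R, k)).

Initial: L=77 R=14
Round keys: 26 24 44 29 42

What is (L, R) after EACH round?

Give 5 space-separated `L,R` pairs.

Answer: 14,62 62,217 217,109 109,185 185,12

Derivation:
Round 1 (k=26): L=14 R=62
Round 2 (k=24): L=62 R=217
Round 3 (k=44): L=217 R=109
Round 4 (k=29): L=109 R=185
Round 5 (k=42): L=185 R=12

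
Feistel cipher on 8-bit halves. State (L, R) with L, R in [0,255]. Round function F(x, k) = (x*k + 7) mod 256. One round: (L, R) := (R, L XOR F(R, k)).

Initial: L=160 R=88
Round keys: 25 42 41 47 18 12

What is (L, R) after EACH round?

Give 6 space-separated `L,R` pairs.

Answer: 88,63 63,5 5,235 235,41 41,2 2,54

Derivation:
Round 1 (k=25): L=88 R=63
Round 2 (k=42): L=63 R=5
Round 3 (k=41): L=5 R=235
Round 4 (k=47): L=235 R=41
Round 5 (k=18): L=41 R=2
Round 6 (k=12): L=2 R=54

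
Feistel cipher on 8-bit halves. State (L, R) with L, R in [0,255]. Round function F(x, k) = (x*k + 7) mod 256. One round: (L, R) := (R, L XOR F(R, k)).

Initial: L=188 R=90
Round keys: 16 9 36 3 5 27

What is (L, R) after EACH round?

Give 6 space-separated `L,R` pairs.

Answer: 90,27 27,160 160,156 156,123 123,242 242,246

Derivation:
Round 1 (k=16): L=90 R=27
Round 2 (k=9): L=27 R=160
Round 3 (k=36): L=160 R=156
Round 4 (k=3): L=156 R=123
Round 5 (k=5): L=123 R=242
Round 6 (k=27): L=242 R=246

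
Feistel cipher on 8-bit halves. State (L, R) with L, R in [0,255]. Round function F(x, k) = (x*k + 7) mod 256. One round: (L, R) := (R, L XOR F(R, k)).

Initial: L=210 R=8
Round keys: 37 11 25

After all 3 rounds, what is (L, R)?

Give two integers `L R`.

Answer: 238 184

Derivation:
Round 1 (k=37): L=8 R=253
Round 2 (k=11): L=253 R=238
Round 3 (k=25): L=238 R=184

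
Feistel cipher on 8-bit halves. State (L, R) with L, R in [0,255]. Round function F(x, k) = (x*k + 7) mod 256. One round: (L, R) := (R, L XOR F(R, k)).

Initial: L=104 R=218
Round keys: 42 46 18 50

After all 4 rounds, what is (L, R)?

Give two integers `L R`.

Answer: 110 8

Derivation:
Round 1 (k=42): L=218 R=163
Round 2 (k=46): L=163 R=139
Round 3 (k=18): L=139 R=110
Round 4 (k=50): L=110 R=8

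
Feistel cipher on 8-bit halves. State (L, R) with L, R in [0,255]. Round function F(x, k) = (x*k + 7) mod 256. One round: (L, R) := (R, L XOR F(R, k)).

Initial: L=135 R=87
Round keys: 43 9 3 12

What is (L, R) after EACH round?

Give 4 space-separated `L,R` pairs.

Round 1 (k=43): L=87 R=35
Round 2 (k=9): L=35 R=21
Round 3 (k=3): L=21 R=101
Round 4 (k=12): L=101 R=214

Answer: 87,35 35,21 21,101 101,214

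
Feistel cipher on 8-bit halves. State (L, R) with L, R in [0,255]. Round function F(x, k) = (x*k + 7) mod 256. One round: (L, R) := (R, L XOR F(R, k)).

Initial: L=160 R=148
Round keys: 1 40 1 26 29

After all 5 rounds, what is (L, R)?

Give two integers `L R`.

Round 1 (k=1): L=148 R=59
Round 2 (k=40): L=59 R=171
Round 3 (k=1): L=171 R=137
Round 4 (k=26): L=137 R=90
Round 5 (k=29): L=90 R=176

Answer: 90 176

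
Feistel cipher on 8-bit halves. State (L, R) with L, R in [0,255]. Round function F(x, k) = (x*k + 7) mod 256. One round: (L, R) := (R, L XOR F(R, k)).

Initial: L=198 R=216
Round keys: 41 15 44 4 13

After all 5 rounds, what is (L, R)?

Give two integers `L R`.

Answer: 185 186

Derivation:
Round 1 (k=41): L=216 R=89
Round 2 (k=15): L=89 R=230
Round 3 (k=44): L=230 R=214
Round 4 (k=4): L=214 R=185
Round 5 (k=13): L=185 R=186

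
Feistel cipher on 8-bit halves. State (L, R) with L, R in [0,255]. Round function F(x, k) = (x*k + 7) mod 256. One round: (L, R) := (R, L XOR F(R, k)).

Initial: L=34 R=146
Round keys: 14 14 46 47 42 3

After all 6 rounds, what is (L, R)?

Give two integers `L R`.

Round 1 (k=14): L=146 R=33
Round 2 (k=14): L=33 R=71
Round 3 (k=46): L=71 R=232
Round 4 (k=47): L=232 R=216
Round 5 (k=42): L=216 R=159
Round 6 (k=3): L=159 R=60

Answer: 159 60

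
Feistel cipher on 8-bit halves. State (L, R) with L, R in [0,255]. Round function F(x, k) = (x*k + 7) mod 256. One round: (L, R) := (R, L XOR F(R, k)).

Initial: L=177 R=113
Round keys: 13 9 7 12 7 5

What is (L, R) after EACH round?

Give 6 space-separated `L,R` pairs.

Answer: 113,117 117,85 85,47 47,110 110,38 38,171

Derivation:
Round 1 (k=13): L=113 R=117
Round 2 (k=9): L=117 R=85
Round 3 (k=7): L=85 R=47
Round 4 (k=12): L=47 R=110
Round 5 (k=7): L=110 R=38
Round 6 (k=5): L=38 R=171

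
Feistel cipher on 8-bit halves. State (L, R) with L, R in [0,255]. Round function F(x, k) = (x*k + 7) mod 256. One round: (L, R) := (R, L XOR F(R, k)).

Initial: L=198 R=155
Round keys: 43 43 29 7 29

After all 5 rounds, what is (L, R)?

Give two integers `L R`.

Answer: 170 190

Derivation:
Round 1 (k=43): L=155 R=214
Round 2 (k=43): L=214 R=98
Round 3 (k=29): L=98 R=247
Round 4 (k=7): L=247 R=170
Round 5 (k=29): L=170 R=190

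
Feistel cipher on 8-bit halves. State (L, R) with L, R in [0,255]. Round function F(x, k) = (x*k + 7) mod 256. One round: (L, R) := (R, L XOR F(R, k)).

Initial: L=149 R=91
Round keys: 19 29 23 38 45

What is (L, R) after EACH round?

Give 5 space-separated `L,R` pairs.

Answer: 91,93 93,203 203,25 25,118 118,220

Derivation:
Round 1 (k=19): L=91 R=93
Round 2 (k=29): L=93 R=203
Round 3 (k=23): L=203 R=25
Round 4 (k=38): L=25 R=118
Round 5 (k=45): L=118 R=220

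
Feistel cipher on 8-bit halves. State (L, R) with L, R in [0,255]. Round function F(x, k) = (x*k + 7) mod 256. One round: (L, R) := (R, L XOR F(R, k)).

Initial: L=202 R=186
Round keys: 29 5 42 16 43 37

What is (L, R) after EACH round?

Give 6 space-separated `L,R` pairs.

Round 1 (k=29): L=186 R=211
Round 2 (k=5): L=211 R=156
Round 3 (k=42): L=156 R=76
Round 4 (k=16): L=76 R=91
Round 5 (k=43): L=91 R=28
Round 6 (k=37): L=28 R=72

Answer: 186,211 211,156 156,76 76,91 91,28 28,72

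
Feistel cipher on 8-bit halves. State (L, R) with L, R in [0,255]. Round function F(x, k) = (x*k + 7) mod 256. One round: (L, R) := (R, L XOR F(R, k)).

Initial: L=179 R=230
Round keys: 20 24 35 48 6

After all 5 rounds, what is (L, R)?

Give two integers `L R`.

Answer: 230 77

Derivation:
Round 1 (k=20): L=230 R=76
Round 2 (k=24): L=76 R=193
Round 3 (k=35): L=193 R=38
Round 4 (k=48): L=38 R=230
Round 5 (k=6): L=230 R=77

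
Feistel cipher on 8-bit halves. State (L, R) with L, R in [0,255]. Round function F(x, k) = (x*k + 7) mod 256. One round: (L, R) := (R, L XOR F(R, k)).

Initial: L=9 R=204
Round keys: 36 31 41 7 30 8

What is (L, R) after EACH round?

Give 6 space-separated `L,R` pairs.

Round 1 (k=36): L=204 R=190
Round 2 (k=31): L=190 R=197
Round 3 (k=41): L=197 R=42
Round 4 (k=7): L=42 R=232
Round 5 (k=30): L=232 R=29
Round 6 (k=8): L=29 R=7

Answer: 204,190 190,197 197,42 42,232 232,29 29,7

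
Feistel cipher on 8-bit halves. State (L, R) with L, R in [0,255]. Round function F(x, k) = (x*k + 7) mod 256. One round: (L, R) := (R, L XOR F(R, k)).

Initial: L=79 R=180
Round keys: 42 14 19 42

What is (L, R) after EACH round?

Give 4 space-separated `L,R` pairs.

Answer: 180,192 192,51 51,16 16,148

Derivation:
Round 1 (k=42): L=180 R=192
Round 2 (k=14): L=192 R=51
Round 3 (k=19): L=51 R=16
Round 4 (k=42): L=16 R=148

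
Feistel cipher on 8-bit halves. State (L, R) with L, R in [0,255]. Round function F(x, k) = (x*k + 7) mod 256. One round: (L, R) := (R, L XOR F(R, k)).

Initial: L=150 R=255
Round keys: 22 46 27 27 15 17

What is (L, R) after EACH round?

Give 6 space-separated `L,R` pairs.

Round 1 (k=22): L=255 R=103
Round 2 (k=46): L=103 R=118
Round 3 (k=27): L=118 R=30
Round 4 (k=27): L=30 R=71
Round 5 (k=15): L=71 R=46
Round 6 (k=17): L=46 R=82

Answer: 255,103 103,118 118,30 30,71 71,46 46,82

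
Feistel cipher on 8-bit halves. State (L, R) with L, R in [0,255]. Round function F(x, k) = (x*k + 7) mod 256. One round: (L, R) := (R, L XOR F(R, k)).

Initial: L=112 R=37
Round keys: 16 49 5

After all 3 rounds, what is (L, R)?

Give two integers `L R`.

Round 1 (k=16): L=37 R=39
Round 2 (k=49): L=39 R=91
Round 3 (k=5): L=91 R=233

Answer: 91 233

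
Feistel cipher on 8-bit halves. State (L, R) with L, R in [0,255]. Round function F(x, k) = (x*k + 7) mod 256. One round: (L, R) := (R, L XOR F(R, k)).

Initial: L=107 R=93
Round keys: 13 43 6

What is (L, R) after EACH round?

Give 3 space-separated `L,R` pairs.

Answer: 93,171 171,157 157,30

Derivation:
Round 1 (k=13): L=93 R=171
Round 2 (k=43): L=171 R=157
Round 3 (k=6): L=157 R=30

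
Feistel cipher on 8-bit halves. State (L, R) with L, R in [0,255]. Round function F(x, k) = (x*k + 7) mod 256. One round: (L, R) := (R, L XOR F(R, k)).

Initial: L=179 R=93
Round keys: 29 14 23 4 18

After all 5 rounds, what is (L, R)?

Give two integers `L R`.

Answer: 203 21

Derivation:
Round 1 (k=29): L=93 R=35
Round 2 (k=14): L=35 R=172
Round 3 (k=23): L=172 R=88
Round 4 (k=4): L=88 R=203
Round 5 (k=18): L=203 R=21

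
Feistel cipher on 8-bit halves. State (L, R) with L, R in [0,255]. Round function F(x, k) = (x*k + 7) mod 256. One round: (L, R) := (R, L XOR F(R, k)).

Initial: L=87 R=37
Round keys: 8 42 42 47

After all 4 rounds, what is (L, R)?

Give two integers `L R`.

Answer: 131 134

Derivation:
Round 1 (k=8): L=37 R=120
Round 2 (k=42): L=120 R=146
Round 3 (k=42): L=146 R=131
Round 4 (k=47): L=131 R=134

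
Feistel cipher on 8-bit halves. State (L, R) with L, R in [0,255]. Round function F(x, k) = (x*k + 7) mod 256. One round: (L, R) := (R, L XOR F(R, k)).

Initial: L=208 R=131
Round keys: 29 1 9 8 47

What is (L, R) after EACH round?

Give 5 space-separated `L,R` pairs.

Answer: 131,14 14,150 150,67 67,137 137,109

Derivation:
Round 1 (k=29): L=131 R=14
Round 2 (k=1): L=14 R=150
Round 3 (k=9): L=150 R=67
Round 4 (k=8): L=67 R=137
Round 5 (k=47): L=137 R=109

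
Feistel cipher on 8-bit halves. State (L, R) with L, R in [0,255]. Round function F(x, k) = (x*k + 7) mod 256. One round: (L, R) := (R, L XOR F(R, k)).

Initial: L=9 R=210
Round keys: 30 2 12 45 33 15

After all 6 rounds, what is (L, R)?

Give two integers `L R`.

Round 1 (k=30): L=210 R=170
Round 2 (k=2): L=170 R=137
Round 3 (k=12): L=137 R=217
Round 4 (k=45): L=217 R=165
Round 5 (k=33): L=165 R=149
Round 6 (k=15): L=149 R=103

Answer: 149 103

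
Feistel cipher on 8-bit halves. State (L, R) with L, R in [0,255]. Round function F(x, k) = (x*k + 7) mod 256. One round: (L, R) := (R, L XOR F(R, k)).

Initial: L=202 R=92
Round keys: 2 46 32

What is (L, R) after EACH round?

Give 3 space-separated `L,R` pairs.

Round 1 (k=2): L=92 R=117
Round 2 (k=46): L=117 R=81
Round 3 (k=32): L=81 R=82

Answer: 92,117 117,81 81,82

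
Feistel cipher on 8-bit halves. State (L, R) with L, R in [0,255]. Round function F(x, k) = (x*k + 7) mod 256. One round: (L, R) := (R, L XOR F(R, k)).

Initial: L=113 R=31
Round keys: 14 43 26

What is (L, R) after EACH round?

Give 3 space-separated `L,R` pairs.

Round 1 (k=14): L=31 R=200
Round 2 (k=43): L=200 R=128
Round 3 (k=26): L=128 R=207

Answer: 31,200 200,128 128,207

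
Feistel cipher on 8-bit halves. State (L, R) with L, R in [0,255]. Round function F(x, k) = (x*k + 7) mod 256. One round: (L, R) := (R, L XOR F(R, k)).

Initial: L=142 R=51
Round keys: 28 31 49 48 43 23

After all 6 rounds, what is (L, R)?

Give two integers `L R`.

Round 1 (k=28): L=51 R=21
Round 2 (k=31): L=21 R=161
Round 3 (k=49): L=161 R=205
Round 4 (k=48): L=205 R=214
Round 5 (k=43): L=214 R=52
Round 6 (k=23): L=52 R=101

Answer: 52 101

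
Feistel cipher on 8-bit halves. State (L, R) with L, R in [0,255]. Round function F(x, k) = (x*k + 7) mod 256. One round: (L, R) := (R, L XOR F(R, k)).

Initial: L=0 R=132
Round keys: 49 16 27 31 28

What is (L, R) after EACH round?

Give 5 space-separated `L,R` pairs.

Round 1 (k=49): L=132 R=75
Round 2 (k=16): L=75 R=51
Round 3 (k=27): L=51 R=35
Round 4 (k=31): L=35 R=119
Round 5 (k=28): L=119 R=40

Answer: 132,75 75,51 51,35 35,119 119,40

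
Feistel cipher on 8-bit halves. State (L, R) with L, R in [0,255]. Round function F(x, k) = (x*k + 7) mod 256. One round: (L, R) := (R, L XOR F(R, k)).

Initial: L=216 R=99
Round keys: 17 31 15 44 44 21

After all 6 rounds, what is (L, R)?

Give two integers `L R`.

Answer: 128 106

Derivation:
Round 1 (k=17): L=99 R=66
Round 2 (k=31): L=66 R=102
Round 3 (k=15): L=102 R=67
Round 4 (k=44): L=67 R=237
Round 5 (k=44): L=237 R=128
Round 6 (k=21): L=128 R=106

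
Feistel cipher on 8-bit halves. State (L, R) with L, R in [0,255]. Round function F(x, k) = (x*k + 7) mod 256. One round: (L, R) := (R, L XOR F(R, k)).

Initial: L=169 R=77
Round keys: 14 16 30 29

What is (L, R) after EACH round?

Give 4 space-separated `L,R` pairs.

Answer: 77,148 148,10 10,167 167,248

Derivation:
Round 1 (k=14): L=77 R=148
Round 2 (k=16): L=148 R=10
Round 3 (k=30): L=10 R=167
Round 4 (k=29): L=167 R=248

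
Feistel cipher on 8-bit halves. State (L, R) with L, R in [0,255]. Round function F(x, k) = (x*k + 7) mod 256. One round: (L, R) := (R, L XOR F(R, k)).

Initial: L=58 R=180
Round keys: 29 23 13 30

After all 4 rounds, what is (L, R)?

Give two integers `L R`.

Round 1 (k=29): L=180 R=81
Round 2 (k=23): L=81 R=250
Round 3 (k=13): L=250 R=232
Round 4 (k=30): L=232 R=205

Answer: 232 205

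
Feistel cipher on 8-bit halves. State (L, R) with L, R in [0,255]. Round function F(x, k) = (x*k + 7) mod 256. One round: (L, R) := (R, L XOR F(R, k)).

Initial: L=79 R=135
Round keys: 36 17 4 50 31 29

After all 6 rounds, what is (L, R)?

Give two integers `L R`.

Answer: 85 113

Derivation:
Round 1 (k=36): L=135 R=76
Round 2 (k=17): L=76 R=148
Round 3 (k=4): L=148 R=27
Round 4 (k=50): L=27 R=217
Round 5 (k=31): L=217 R=85
Round 6 (k=29): L=85 R=113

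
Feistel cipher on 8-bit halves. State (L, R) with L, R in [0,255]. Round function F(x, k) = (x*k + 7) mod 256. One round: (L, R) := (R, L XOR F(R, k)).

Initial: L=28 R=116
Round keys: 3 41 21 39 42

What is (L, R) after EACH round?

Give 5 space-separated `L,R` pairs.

Round 1 (k=3): L=116 R=127
Round 2 (k=41): L=127 R=42
Round 3 (k=21): L=42 R=6
Round 4 (k=39): L=6 R=219
Round 5 (k=42): L=219 R=243

Answer: 116,127 127,42 42,6 6,219 219,243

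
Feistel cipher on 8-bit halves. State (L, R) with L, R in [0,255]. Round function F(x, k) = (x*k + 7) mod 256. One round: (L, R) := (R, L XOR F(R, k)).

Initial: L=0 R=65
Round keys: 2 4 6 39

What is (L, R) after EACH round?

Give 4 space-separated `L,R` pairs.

Round 1 (k=2): L=65 R=137
Round 2 (k=4): L=137 R=106
Round 3 (k=6): L=106 R=10
Round 4 (k=39): L=10 R=231

Answer: 65,137 137,106 106,10 10,231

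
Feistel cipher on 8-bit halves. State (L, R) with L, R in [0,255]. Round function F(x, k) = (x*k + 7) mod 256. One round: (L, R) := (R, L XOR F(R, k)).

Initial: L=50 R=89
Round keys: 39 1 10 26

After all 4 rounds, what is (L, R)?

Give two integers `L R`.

Answer: 223 95

Derivation:
Round 1 (k=39): L=89 R=164
Round 2 (k=1): L=164 R=242
Round 3 (k=10): L=242 R=223
Round 4 (k=26): L=223 R=95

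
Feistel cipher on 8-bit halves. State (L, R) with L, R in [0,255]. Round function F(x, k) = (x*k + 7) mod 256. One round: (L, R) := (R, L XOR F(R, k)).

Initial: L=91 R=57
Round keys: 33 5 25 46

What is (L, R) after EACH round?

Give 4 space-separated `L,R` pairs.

Round 1 (k=33): L=57 R=59
Round 2 (k=5): L=59 R=23
Round 3 (k=25): L=23 R=125
Round 4 (k=46): L=125 R=106

Answer: 57,59 59,23 23,125 125,106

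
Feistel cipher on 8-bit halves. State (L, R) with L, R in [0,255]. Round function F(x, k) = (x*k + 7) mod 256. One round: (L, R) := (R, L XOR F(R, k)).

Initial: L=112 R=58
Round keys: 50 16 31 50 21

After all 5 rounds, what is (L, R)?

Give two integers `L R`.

Round 1 (k=50): L=58 R=43
Round 2 (k=16): L=43 R=141
Round 3 (k=31): L=141 R=49
Round 4 (k=50): L=49 R=20
Round 5 (k=21): L=20 R=154

Answer: 20 154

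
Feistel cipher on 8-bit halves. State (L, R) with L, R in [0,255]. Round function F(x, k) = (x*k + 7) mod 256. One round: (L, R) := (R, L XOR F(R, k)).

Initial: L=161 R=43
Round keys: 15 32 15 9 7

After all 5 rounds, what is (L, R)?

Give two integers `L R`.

Round 1 (k=15): L=43 R=45
Round 2 (k=32): L=45 R=140
Round 3 (k=15): L=140 R=22
Round 4 (k=9): L=22 R=65
Round 5 (k=7): L=65 R=216

Answer: 65 216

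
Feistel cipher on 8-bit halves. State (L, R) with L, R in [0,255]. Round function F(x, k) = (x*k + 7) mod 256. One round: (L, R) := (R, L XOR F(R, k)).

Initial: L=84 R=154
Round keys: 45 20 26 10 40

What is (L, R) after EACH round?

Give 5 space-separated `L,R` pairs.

Answer: 154,77 77,145 145,140 140,238 238,187

Derivation:
Round 1 (k=45): L=154 R=77
Round 2 (k=20): L=77 R=145
Round 3 (k=26): L=145 R=140
Round 4 (k=10): L=140 R=238
Round 5 (k=40): L=238 R=187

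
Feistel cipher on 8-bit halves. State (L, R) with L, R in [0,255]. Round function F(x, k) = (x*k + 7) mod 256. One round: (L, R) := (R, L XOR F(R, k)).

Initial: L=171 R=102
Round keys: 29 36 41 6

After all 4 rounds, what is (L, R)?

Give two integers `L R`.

Answer: 246 18

Derivation:
Round 1 (k=29): L=102 R=62
Round 2 (k=36): L=62 R=217
Round 3 (k=41): L=217 R=246
Round 4 (k=6): L=246 R=18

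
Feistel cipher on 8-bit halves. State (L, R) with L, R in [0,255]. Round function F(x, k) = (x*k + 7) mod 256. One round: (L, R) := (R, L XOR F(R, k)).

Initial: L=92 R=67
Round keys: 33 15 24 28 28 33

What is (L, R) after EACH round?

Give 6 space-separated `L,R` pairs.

Round 1 (k=33): L=67 R=246
Round 2 (k=15): L=246 R=50
Round 3 (k=24): L=50 R=65
Round 4 (k=28): L=65 R=17
Round 5 (k=28): L=17 R=162
Round 6 (k=33): L=162 R=248

Answer: 67,246 246,50 50,65 65,17 17,162 162,248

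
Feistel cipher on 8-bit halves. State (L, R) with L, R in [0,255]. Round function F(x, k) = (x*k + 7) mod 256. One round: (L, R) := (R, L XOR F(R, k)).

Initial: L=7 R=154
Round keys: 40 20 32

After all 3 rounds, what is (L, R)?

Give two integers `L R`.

Round 1 (k=40): L=154 R=16
Round 2 (k=20): L=16 R=221
Round 3 (k=32): L=221 R=183

Answer: 221 183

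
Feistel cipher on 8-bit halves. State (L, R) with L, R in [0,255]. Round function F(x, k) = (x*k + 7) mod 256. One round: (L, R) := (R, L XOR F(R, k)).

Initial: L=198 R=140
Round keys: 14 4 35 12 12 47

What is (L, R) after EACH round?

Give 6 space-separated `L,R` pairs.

Round 1 (k=14): L=140 R=105
Round 2 (k=4): L=105 R=39
Round 3 (k=35): L=39 R=53
Round 4 (k=12): L=53 R=164
Round 5 (k=12): L=164 R=130
Round 6 (k=47): L=130 R=65

Answer: 140,105 105,39 39,53 53,164 164,130 130,65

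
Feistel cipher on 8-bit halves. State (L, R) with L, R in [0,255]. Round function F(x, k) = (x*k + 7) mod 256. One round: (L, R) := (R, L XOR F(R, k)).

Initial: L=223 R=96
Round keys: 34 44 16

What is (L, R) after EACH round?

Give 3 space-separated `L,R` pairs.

Round 1 (k=34): L=96 R=24
Round 2 (k=44): L=24 R=71
Round 3 (k=16): L=71 R=111

Answer: 96,24 24,71 71,111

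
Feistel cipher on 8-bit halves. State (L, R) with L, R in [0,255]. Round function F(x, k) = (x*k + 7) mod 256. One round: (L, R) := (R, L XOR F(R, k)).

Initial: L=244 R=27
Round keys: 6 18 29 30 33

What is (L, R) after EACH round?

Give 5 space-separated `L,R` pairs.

Round 1 (k=6): L=27 R=93
Round 2 (k=18): L=93 R=138
Round 3 (k=29): L=138 R=244
Round 4 (k=30): L=244 R=21
Round 5 (k=33): L=21 R=72

Answer: 27,93 93,138 138,244 244,21 21,72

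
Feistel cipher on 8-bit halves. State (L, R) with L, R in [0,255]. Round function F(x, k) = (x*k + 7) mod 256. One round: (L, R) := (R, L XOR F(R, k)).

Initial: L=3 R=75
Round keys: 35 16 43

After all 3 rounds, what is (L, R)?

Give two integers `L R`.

Round 1 (k=35): L=75 R=75
Round 2 (k=16): L=75 R=252
Round 3 (k=43): L=252 R=16

Answer: 252 16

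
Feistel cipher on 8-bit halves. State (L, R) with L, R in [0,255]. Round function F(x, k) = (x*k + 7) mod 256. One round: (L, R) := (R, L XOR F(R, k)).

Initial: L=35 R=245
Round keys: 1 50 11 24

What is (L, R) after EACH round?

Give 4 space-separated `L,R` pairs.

Answer: 245,223 223,96 96,248 248,39

Derivation:
Round 1 (k=1): L=245 R=223
Round 2 (k=50): L=223 R=96
Round 3 (k=11): L=96 R=248
Round 4 (k=24): L=248 R=39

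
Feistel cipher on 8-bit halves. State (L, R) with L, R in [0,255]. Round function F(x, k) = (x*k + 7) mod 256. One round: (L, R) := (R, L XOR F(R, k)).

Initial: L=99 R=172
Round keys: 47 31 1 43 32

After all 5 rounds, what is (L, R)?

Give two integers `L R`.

Answer: 110 149

Derivation:
Round 1 (k=47): L=172 R=248
Round 2 (k=31): L=248 R=163
Round 3 (k=1): L=163 R=82
Round 4 (k=43): L=82 R=110
Round 5 (k=32): L=110 R=149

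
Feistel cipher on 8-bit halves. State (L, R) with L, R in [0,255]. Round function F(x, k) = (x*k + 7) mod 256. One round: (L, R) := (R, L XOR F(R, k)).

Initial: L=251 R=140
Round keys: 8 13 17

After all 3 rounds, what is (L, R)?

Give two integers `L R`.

Round 1 (k=8): L=140 R=156
Round 2 (k=13): L=156 R=127
Round 3 (k=17): L=127 R=234

Answer: 127 234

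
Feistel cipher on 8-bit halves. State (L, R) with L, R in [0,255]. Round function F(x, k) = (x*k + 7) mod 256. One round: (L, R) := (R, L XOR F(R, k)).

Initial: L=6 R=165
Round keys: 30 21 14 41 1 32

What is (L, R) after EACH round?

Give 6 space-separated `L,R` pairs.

Answer: 165,91 91,219 219,90 90,170 170,235 235,205

Derivation:
Round 1 (k=30): L=165 R=91
Round 2 (k=21): L=91 R=219
Round 3 (k=14): L=219 R=90
Round 4 (k=41): L=90 R=170
Round 5 (k=1): L=170 R=235
Round 6 (k=32): L=235 R=205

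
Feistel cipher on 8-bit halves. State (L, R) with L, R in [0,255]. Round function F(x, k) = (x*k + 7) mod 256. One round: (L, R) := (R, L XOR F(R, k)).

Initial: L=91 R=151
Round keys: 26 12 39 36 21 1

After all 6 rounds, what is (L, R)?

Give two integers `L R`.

Answer: 127 149

Derivation:
Round 1 (k=26): L=151 R=6
Round 2 (k=12): L=6 R=216
Round 3 (k=39): L=216 R=233
Round 4 (k=36): L=233 R=19
Round 5 (k=21): L=19 R=127
Round 6 (k=1): L=127 R=149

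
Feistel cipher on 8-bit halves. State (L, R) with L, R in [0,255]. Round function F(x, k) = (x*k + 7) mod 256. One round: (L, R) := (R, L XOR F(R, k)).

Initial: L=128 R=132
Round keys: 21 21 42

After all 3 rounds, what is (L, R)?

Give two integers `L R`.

Answer: 250 80

Derivation:
Round 1 (k=21): L=132 R=91
Round 2 (k=21): L=91 R=250
Round 3 (k=42): L=250 R=80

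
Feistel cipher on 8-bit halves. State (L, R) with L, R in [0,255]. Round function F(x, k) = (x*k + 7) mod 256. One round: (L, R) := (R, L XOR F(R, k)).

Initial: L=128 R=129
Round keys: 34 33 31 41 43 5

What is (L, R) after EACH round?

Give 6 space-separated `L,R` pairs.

Round 1 (k=34): L=129 R=169
Round 2 (k=33): L=169 R=81
Round 3 (k=31): L=81 R=127
Round 4 (k=41): L=127 R=15
Round 5 (k=43): L=15 R=243
Round 6 (k=5): L=243 R=201

Answer: 129,169 169,81 81,127 127,15 15,243 243,201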